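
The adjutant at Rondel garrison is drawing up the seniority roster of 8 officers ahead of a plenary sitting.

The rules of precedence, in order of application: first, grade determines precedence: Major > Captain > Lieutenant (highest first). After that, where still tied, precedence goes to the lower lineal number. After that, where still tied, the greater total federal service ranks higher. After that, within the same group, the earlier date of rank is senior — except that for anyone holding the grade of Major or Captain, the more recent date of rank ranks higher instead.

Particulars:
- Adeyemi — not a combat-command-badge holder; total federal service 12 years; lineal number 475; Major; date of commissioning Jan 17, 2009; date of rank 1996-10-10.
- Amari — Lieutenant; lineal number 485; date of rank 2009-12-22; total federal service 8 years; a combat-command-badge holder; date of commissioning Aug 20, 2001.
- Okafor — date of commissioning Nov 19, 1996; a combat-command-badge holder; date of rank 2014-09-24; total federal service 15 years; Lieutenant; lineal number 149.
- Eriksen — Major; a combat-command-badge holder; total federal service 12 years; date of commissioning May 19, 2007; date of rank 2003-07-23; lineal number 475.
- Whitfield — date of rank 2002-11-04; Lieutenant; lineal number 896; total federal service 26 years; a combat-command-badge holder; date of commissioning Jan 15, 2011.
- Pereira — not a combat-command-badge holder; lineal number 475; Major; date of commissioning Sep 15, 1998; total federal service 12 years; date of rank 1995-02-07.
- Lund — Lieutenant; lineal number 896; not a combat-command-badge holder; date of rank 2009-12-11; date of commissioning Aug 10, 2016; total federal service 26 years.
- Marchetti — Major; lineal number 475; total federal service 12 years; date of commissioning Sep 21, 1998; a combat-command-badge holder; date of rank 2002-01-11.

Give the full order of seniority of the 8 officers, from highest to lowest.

By grade: Eriksen, Marchetti, Adeyemi and Pereira (Major); then Okafor, Amari, Whitfield and Lund (Lieutenant).
Eriksen, Marchetti, Adeyemi and Pereira all have lineal number 475, so the next rule applies.
Eriksen, Marchetti, Adeyemi and Pereira all have total federal service 12 years, so the next rule applies.
Among Eriksen, Marchetti, Adeyemi and Pereira, by date of rank (later first) (reversed rule for this group): Eriksen (2003-07-23) before Marchetti (2002-01-11) before Adeyemi (1996-10-10) before Pereira (1995-02-07).
Among Okafor, Amari, Whitfield and Lund, by lineal number (lower first): Okafor (149) before Amari (485) before Whitfield and Lund (896).
Whitfield and Lund both have total federal service 26 years, so the next rule applies.
Among Whitfield and Lund, by date of rank (earlier first): Whitfield (2002-11-04) before Lund (2009-12-11).
Full order: Eriksen, Marchetti, Adeyemi, Pereira, Okafor, Amari, Whitfield, Lund.

Eriksen, Marchetti, Adeyemi, Pereira, Okafor, Amari, Whitfield, Lund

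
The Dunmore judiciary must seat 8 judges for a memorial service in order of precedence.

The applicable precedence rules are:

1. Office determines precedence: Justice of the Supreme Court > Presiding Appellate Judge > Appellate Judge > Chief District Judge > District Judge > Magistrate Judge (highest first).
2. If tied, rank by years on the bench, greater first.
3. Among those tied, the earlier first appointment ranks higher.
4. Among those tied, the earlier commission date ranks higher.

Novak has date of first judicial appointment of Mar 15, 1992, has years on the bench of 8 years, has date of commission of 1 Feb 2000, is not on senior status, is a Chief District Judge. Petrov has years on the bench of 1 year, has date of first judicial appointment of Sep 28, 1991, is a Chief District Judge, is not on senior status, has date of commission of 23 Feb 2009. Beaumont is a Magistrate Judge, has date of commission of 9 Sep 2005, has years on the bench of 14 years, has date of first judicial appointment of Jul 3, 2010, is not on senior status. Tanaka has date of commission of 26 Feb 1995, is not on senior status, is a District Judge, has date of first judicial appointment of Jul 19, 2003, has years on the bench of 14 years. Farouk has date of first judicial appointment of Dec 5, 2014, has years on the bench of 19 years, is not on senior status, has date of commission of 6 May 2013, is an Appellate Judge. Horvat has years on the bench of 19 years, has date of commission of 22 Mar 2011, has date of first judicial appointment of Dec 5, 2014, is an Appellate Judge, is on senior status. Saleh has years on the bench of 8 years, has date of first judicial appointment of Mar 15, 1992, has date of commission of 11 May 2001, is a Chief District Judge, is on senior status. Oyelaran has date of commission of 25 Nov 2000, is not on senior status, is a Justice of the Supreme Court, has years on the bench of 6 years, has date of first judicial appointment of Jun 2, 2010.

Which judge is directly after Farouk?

By office: Oyelaran (Justice of the Supreme Court); then Horvat and Farouk (Appellate Judge); then Novak, Saleh and Petrov (Chief District Judge); then Tanaka (District Judge); then Beaumont (Magistrate Judge).
Horvat and Farouk both have years on the bench 19 years, so the next rule applies.
Horvat and Farouk both have date of first judicial appointment Dec 5, 2014, so the next rule applies.
Among Horvat and Farouk, by date of commission (earlier first): Horvat (22 Mar 2011) before Farouk (6 May 2013).
Among Novak, Saleh and Petrov, by years on the bench (higher first): Novak and Saleh (8 years) before Petrov (1 year).
Novak and Saleh both have date of first judicial appointment Mar 15, 1992, so the next rule applies.
Among Novak and Saleh, by date of commission (earlier first): Novak (1 Feb 2000) before Saleh (11 May 2001).
Order: Oyelaran, Horvat, Farouk, Novak, Saleh, Petrov, Tanaka, Beaumont.

Novak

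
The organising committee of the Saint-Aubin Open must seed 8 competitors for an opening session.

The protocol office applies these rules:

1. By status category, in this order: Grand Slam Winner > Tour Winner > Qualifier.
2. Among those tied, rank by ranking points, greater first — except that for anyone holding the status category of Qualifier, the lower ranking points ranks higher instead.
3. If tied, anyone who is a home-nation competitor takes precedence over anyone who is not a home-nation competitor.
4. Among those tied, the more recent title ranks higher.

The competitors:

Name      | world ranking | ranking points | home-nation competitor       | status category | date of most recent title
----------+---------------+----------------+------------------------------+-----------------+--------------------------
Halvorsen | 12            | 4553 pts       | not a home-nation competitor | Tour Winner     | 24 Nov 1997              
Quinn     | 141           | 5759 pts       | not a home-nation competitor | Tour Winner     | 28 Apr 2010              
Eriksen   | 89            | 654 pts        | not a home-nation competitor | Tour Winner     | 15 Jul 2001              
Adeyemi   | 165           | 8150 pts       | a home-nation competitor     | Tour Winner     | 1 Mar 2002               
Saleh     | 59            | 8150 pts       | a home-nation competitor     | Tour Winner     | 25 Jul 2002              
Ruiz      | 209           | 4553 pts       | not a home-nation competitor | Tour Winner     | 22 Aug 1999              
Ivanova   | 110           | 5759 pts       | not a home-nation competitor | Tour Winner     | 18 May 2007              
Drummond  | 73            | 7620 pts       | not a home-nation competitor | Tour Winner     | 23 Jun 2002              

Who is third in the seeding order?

Drummond

By status category: Saleh, Adeyemi, Drummond, Quinn, Ivanova, Ruiz, Halvorsen and Eriksen (Tour Winner).
Among Saleh, Adeyemi, Drummond, Quinn, Ivanova, Ruiz, Halvorsen and Eriksen, by ranking points (higher first): Saleh and Adeyemi (8150 pts) before Drummond (7620 pts) before Quinn and Ivanova (5759 pts) before Ruiz and Halvorsen (4553 pts) before Eriksen (654 pts).
Saleh and Adeyemi are each a home-nation competitor, so the next rule applies.
Among Saleh and Adeyemi, by date of most recent title (later first): Saleh (25 Jul 2002) before Adeyemi (1 Mar 2002).
Quinn and Ivanova are each not a home-nation competitor, so the next rule applies.
Among Quinn and Ivanova, by date of most recent title (later first): Quinn (28 Apr 2010) before Ivanova (18 May 2007).
Ruiz and Halvorsen are each not a home-nation competitor, so the next rule applies.
Among Ruiz and Halvorsen, by date of most recent title (later first): Ruiz (22 Aug 1999) before Halvorsen (24 Nov 1997).
Order: Saleh, Adeyemi, Drummond, Quinn, Ivanova, Ruiz, Halvorsen, Eriksen.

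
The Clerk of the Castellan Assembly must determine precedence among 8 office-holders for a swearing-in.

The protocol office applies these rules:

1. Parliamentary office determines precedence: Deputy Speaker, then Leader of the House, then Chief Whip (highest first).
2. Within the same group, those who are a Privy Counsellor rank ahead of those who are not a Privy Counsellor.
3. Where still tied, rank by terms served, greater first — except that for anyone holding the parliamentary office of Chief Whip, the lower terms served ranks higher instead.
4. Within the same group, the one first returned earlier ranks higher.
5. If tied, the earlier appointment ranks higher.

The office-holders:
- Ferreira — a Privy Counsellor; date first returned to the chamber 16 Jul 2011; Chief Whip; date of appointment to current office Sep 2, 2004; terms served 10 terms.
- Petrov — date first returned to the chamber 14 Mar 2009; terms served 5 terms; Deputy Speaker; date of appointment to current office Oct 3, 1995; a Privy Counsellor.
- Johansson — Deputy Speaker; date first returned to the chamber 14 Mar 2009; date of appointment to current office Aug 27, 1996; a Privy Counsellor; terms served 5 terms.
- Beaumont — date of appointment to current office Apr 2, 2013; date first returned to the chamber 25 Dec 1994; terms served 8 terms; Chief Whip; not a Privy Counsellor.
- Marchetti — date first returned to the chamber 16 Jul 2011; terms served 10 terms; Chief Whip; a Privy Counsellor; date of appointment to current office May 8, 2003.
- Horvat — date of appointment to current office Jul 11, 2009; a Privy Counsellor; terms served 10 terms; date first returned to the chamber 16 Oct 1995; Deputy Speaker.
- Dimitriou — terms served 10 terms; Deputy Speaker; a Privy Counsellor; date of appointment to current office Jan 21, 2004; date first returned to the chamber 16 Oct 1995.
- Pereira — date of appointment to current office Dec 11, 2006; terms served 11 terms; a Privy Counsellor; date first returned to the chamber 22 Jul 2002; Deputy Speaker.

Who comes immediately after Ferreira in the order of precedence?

By parliamentary office: Pereira, Dimitriou, Horvat, Petrov and Johansson (Deputy Speaker); then Marchetti, Ferreira and Beaumont (Chief Whip).
Pereira, Dimitriou, Horvat, Petrov and Johansson are each a Privy Counsellor, so the next rule applies.
Among Pereira, Dimitriou, Horvat, Petrov and Johansson, by terms served (higher first): Pereira (11 terms) before Dimitriou and Horvat (10 terms) before Petrov and Johansson (5 terms).
Dimitriou and Horvat both have date first returned to the chamber 16 Oct 1995, so the next rule applies.
Among Dimitriou and Horvat, by date of appointment to current office (earlier first): Dimitriou (Jan 21, 2004) before Horvat (Jul 11, 2009).
Petrov and Johansson both have date first returned to the chamber 14 Mar 2009, so the next rule applies.
Among Petrov and Johansson, by date of appointment to current office (earlier first): Petrov (Oct 3, 1995) before Johansson (Aug 27, 1996).
Among Marchetti, Ferreira and Beaumont, a Privy Counsellor before not a Privy Counsellor: Marchetti and Ferreira (a Privy Counsellor) before Beaumont (not a Privy Counsellor).
Marchetti and Ferreira both have terms served 10 terms, so the next rule applies.
Marchetti and Ferreira both have date first returned to the chamber 16 Jul 2011, so the next rule applies.
Among Marchetti and Ferreira, by date of appointment to current office (earlier first): Marchetti (May 8, 2003) before Ferreira (Sep 2, 2004).
Order: Pereira, Dimitriou, Horvat, Petrov, Johansson, Marchetti, Ferreira, Beaumont.

Beaumont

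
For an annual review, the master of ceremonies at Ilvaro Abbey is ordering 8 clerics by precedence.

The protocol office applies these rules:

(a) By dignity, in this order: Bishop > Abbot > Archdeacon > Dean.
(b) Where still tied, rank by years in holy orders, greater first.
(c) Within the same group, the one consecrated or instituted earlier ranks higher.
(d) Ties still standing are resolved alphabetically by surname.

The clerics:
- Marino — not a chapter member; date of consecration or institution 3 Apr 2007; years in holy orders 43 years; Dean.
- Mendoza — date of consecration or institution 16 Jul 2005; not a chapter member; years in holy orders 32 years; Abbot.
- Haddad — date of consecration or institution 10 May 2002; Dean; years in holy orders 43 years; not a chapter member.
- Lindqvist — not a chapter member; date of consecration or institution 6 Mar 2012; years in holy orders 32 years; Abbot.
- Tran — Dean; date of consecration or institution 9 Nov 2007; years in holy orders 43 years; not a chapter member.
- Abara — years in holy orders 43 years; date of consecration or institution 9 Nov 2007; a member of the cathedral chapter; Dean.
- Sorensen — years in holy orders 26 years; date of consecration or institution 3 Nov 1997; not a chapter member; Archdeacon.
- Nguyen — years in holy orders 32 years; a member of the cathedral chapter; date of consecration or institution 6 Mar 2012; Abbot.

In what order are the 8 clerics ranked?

Mendoza, Lindqvist, Nguyen, Sorensen, Haddad, Marino, Abara, Tran

By dignity: Mendoza, Lindqvist and Nguyen (Abbot); then Sorensen (Archdeacon); then Haddad, Marino, Abara and Tran (Dean).
Mendoza, Lindqvist and Nguyen all have years in holy orders 32 years, so the next rule applies.
Among Mendoza, Lindqvist and Nguyen, by date of consecration or institution (earlier first): Mendoza (16 Jul 2005) before Lindqvist and Nguyen (6 Mar 2012).
Among Lindqvist and Nguyen, alphabetically by surname: Lindqvist before Nguyen.
Haddad, Marino, Abara and Tran all have years in holy orders 43 years, so the next rule applies.
Among Haddad, Marino, Abara and Tran, by date of consecration or institution (earlier first): Haddad (10 May 2002) before Marino (3 Apr 2007) before Abara and Tran (9 Nov 2007).
Among Abara and Tran, alphabetically by surname: Abara before Tran.
Full order: Mendoza, Lindqvist, Nguyen, Sorensen, Haddad, Marino, Abara, Tran.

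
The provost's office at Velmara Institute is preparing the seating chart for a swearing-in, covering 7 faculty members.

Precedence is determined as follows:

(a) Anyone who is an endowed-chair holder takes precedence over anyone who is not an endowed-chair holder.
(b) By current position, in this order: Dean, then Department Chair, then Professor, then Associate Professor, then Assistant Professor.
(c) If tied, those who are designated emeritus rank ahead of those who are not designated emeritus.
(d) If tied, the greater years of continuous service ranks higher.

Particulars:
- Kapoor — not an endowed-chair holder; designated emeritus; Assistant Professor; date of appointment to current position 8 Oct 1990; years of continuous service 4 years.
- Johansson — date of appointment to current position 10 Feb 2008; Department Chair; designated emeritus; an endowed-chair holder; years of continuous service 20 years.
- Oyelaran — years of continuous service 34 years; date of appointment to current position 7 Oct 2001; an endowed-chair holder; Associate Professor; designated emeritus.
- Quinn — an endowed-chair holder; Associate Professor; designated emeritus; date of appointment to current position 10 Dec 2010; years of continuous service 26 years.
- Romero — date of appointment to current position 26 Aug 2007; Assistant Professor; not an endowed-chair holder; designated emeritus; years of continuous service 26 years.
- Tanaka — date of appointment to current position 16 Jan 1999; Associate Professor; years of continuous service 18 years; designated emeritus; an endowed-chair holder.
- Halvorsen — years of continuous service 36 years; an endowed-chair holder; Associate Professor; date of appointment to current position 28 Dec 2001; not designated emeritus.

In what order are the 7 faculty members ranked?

By the first rule: Johansson, Oyelaran, Quinn, Tanaka and Halvorsen (each an endowed-chair holder); then Romero and Kapoor (both not an endowed-chair holder).
Among Johansson, Oyelaran, Quinn, Tanaka and Halvorsen, by current position: Johansson (Department Chair) before Oyelaran, Quinn, Tanaka and Halvorsen (Associate Professor).
Among Oyelaran, Quinn, Tanaka and Halvorsen, designated emeritus before not designated emeritus: Oyelaran, Quinn and Tanaka (designated emeritus) before Halvorsen (not designated emeritus).
Among Oyelaran, Quinn and Tanaka, by years of continuous service (higher first): Oyelaran (34 years) before Quinn (26 years) before Tanaka (18 years).
Romero and Kapoor are each Assistant Professor, so the next rule applies.
Romero and Kapoor are each designated emeritus, so the next rule applies.
Among Romero and Kapoor, by years of continuous service (higher first): Romero (26 years) before Kapoor (4 years).
Full order: Johansson, Oyelaran, Quinn, Tanaka, Halvorsen, Romero, Kapoor.

Johansson, Oyelaran, Quinn, Tanaka, Halvorsen, Romero, Kapoor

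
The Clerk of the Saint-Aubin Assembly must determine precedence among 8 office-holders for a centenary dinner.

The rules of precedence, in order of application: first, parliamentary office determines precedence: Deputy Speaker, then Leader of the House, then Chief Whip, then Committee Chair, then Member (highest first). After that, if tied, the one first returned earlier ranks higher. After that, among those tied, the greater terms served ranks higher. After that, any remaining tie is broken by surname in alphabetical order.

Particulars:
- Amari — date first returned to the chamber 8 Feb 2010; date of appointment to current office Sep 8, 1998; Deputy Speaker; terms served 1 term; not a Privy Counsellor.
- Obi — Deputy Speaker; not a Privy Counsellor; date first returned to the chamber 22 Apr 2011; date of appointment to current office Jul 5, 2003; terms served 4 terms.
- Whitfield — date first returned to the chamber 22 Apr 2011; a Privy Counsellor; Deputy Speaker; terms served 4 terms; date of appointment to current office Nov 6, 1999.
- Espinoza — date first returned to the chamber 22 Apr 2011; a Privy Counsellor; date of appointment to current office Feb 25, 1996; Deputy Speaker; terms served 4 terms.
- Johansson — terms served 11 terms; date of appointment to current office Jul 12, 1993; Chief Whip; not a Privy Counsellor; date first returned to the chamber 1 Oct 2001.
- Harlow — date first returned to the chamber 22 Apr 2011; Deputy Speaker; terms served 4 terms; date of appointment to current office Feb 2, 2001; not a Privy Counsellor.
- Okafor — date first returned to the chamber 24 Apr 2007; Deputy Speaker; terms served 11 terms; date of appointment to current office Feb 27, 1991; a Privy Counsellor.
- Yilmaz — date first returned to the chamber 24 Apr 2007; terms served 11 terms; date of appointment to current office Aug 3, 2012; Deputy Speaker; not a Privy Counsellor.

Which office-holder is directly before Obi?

Harlow

By parliamentary office: Okafor, Yilmaz, Amari, Espinoza, Harlow, Obi and Whitfield (Deputy Speaker); then Johansson (Chief Whip).
Among Okafor, Yilmaz, Amari, Espinoza, Harlow, Obi and Whitfield, by date first returned to the chamber (earlier first): Okafor and Yilmaz (24 Apr 2007) before Amari (8 Feb 2010) before Espinoza, Harlow, Obi and Whitfield (22 Apr 2011).
Okafor and Yilmaz both have terms served 11 terms, so the next rule applies.
Among Okafor and Yilmaz, alphabetically by surname: Okafor before Yilmaz.
Espinoza, Harlow, Obi and Whitfield all have terms served 4 terms, so the next rule applies.
Among Espinoza, Harlow, Obi and Whitfield, alphabetically by surname: Espinoza before Harlow before Obi before Whitfield.
Order: Okafor, Yilmaz, Amari, Espinoza, Harlow, Obi, Whitfield, Johansson.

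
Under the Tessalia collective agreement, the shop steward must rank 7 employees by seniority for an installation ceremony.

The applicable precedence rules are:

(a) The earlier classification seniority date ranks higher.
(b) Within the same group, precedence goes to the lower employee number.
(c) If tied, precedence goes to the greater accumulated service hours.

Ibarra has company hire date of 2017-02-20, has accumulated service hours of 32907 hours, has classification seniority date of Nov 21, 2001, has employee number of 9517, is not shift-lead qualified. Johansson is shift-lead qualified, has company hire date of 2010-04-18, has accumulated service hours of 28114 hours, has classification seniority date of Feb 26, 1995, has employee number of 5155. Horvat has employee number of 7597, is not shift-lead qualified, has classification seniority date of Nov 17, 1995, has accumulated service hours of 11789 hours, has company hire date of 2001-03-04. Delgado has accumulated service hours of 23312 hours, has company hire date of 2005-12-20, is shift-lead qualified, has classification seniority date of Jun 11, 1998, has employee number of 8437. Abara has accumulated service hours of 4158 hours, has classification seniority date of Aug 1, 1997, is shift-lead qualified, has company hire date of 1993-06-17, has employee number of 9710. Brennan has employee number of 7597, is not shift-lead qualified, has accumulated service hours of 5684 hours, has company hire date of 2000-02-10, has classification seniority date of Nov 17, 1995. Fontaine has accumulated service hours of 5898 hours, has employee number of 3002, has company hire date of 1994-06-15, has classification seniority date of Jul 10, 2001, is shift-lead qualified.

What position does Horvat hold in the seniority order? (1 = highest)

2

By classification seniority date (earlier first): Johansson (Feb 26, 1995); then Horvat and Brennan (both Nov 17, 1995); then Abara (Aug 1, 1997); then Delgado (Jun 11, 1998); then Fontaine (Jul 10, 2001); then Ibarra (Nov 21, 2001).
Horvat and Brennan both have employee number 7597, so the next rule applies.
Among Horvat and Brennan, by accumulated service hours (higher first): Horvat (11789 hours) before Brennan (5684 hours).
Order: Johansson, Horvat, Brennan, Abara, Delgado, Fontaine, Ibarra. So position 2.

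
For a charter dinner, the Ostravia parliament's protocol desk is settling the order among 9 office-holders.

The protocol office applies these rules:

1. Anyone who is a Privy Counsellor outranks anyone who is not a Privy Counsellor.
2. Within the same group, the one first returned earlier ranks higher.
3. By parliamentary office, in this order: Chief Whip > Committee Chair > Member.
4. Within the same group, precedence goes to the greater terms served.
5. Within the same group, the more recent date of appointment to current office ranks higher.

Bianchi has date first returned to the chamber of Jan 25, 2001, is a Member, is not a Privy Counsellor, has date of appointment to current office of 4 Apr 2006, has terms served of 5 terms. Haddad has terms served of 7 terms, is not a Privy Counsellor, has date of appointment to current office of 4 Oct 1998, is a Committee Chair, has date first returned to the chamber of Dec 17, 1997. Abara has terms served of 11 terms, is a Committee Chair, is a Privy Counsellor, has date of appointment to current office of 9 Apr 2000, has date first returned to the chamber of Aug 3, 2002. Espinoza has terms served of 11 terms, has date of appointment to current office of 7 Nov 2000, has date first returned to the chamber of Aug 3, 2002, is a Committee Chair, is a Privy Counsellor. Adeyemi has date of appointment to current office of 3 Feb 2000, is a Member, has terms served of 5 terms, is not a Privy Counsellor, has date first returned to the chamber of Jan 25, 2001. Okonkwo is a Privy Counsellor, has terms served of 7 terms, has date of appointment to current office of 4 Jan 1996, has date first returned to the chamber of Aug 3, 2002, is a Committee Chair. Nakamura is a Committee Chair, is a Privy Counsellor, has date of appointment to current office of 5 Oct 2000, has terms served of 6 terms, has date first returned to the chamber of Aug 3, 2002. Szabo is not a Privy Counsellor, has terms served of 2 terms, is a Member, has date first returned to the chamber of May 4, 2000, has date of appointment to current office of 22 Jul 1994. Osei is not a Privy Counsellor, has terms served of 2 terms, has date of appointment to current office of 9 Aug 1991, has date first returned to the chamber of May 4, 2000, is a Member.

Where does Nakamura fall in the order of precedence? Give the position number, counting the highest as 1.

4

By the first rule: Espinoza, Abara, Okonkwo and Nakamura (each a Privy Counsellor); then Haddad, Szabo, Osei, Bianchi and Adeyemi (each not a Privy Counsellor).
Espinoza, Abara, Okonkwo and Nakamura all have date first returned to the chamber Aug 3, 2002, so the next rule applies.
Espinoza, Abara, Okonkwo and Nakamura are each Committee Chair, so the next rule applies.
Among Espinoza, Abara, Okonkwo and Nakamura, by terms served (higher first): Espinoza and Abara (11 terms) before Okonkwo (7 terms) before Nakamura (6 terms).
Among Espinoza and Abara, by date of appointment to current office (later first): Espinoza (7 Nov 2000) before Abara (9 Apr 2000).
Among Haddad, Szabo, Osei, Bianchi and Adeyemi, by date first returned to the chamber (earlier first): Haddad (Dec 17, 1997) before Szabo and Osei (May 4, 2000) before Bianchi and Adeyemi (Jan 25, 2001).
Szabo and Osei are each Member, so the next rule applies.
Szabo and Osei both have terms served 2 terms, so the next rule applies.
Among Szabo and Osei, by date of appointment to current office (later first): Szabo (22 Jul 1994) before Osei (9 Aug 1991).
Bianchi and Adeyemi are each Member, so the next rule applies.
Bianchi and Adeyemi both have terms served 5 terms, so the next rule applies.
Among Bianchi and Adeyemi, by date of appointment to current office (later first): Bianchi (4 Apr 2006) before Adeyemi (3 Feb 2000).
Order: Espinoza, Abara, Okonkwo, Nakamura, Haddad, Szabo, Osei, Bianchi, Adeyemi. So position 4.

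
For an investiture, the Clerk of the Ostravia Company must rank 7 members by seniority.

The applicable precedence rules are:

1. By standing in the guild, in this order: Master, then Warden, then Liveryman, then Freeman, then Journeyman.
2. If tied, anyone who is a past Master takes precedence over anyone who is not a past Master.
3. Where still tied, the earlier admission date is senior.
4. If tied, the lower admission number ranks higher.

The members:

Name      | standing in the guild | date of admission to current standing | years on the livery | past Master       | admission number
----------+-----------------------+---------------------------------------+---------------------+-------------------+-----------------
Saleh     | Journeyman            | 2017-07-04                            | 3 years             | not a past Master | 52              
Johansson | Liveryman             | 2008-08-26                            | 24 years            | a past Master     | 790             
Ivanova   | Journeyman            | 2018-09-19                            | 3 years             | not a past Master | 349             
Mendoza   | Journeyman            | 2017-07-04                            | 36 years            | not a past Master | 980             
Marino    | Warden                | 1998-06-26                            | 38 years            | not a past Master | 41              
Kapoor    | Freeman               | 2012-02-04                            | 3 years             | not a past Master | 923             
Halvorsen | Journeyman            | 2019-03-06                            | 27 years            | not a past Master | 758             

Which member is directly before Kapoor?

Johansson

By standing in the guild: Marino (Warden); then Johansson (Liveryman); then Kapoor (Freeman); then Saleh, Mendoza, Ivanova and Halvorsen (Journeyman).
Saleh, Mendoza, Ivanova and Halvorsen are each not a past Master, so the next rule applies.
Among Saleh, Mendoza, Ivanova and Halvorsen, by date of admission to current standing (earlier first): Saleh and Mendoza (2017-07-04) before Ivanova (2018-09-19) before Halvorsen (2019-03-06).
Among Saleh and Mendoza, by admission number (lower first): Saleh (52) before Mendoza (980).
Order: Marino, Johansson, Kapoor, Saleh, Mendoza, Ivanova, Halvorsen.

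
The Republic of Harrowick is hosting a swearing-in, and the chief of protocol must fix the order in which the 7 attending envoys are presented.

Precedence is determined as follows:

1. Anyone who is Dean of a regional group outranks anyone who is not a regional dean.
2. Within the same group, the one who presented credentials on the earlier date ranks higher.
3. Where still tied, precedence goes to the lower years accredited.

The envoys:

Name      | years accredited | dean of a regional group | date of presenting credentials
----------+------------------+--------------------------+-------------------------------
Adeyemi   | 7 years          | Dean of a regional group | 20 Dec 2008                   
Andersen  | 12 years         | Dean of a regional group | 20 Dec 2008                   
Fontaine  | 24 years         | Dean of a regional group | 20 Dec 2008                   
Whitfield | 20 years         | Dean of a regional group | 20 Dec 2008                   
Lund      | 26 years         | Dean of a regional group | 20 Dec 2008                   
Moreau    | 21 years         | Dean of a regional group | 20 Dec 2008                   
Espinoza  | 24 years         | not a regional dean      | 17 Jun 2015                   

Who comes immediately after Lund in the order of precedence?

By the first rule: Adeyemi, Andersen, Whitfield, Moreau, Fontaine and Lund (each Dean of a regional group); then Espinoza (not a regional dean).
Adeyemi, Andersen, Whitfield, Moreau, Fontaine and Lund all have date of presenting credentials 20 Dec 2008, so the next rule applies.
Among Adeyemi, Andersen, Whitfield, Moreau, Fontaine and Lund, by years accredited (lower first): Adeyemi (7 years) before Andersen (12 years) before Whitfield (20 years) before Moreau (21 years) before Fontaine (24 years) before Lund (26 years).
Order: Adeyemi, Andersen, Whitfield, Moreau, Fontaine, Lund, Espinoza.

Espinoza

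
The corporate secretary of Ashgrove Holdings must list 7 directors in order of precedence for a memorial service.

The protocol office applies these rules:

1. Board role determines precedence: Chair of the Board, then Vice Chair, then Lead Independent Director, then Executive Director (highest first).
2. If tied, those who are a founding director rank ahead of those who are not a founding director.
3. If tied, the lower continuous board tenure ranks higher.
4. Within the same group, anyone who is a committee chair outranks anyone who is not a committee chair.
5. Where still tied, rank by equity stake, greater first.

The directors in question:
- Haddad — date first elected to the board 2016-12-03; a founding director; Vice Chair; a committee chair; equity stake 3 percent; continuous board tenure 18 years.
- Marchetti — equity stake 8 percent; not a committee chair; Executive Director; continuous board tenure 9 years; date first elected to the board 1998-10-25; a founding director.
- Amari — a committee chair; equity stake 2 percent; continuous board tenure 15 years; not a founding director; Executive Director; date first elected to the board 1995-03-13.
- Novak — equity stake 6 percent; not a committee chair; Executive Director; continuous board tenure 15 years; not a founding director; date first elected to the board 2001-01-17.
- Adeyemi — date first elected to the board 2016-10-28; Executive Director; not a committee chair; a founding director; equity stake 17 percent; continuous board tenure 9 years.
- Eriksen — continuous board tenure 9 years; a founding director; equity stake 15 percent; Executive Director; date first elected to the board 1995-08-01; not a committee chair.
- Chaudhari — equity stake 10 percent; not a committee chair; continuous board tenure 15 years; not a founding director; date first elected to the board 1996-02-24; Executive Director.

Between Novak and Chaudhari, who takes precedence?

Chaudhari

By board role: Haddad (Vice Chair); then Adeyemi, Eriksen, Marchetti, Amari, Chaudhari and Novak (Executive Director).
Among Adeyemi, Eriksen, Marchetti, Amari, Chaudhari and Novak, a founding director before not a founding director: Adeyemi, Eriksen and Marchetti (a founding director) before Amari, Chaudhari and Novak (not a founding director).
Adeyemi, Eriksen and Marchetti all have continuous board tenure 9 years, so the next rule applies.
Adeyemi, Eriksen and Marchetti are each not a committee chair, so the next rule applies.
Among Adeyemi, Eriksen and Marchetti, by equity stake (higher first): Adeyemi (17 percent) before Eriksen (15 percent) before Marchetti (8 percent).
Amari, Chaudhari and Novak all have continuous board tenure 15 years, so the next rule applies.
Among Amari, Chaudhari and Novak, a committee chair before not a committee chair: Amari (a committee chair) before Chaudhari and Novak (not a committee chair).
Among Chaudhari and Novak, by equity stake (higher first): Chaudhari (10 percent) before Novak (6 percent).
So Chaudhari takes precedence.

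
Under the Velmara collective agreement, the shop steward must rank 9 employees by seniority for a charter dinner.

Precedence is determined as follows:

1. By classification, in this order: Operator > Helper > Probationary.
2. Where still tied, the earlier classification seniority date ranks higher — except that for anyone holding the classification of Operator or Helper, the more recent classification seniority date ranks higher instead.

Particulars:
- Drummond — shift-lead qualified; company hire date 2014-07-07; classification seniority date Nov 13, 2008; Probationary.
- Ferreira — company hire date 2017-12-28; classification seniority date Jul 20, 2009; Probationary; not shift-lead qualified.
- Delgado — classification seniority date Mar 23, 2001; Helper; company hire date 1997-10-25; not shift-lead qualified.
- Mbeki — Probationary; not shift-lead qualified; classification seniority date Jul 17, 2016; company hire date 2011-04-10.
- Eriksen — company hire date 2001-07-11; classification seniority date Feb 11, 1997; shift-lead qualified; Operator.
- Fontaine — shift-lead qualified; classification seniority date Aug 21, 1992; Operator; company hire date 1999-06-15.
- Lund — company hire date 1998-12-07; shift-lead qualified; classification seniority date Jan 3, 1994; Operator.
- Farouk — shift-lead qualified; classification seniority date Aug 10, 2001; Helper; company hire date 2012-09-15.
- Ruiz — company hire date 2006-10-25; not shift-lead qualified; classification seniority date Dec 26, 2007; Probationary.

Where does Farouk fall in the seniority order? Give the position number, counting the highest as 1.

By classification: Eriksen, Lund and Fontaine (Operator); then Farouk and Delgado (Helper); then Ruiz, Drummond, Ferreira and Mbeki (Probationary).
Among Eriksen, Lund and Fontaine, by classification seniority date (later first) (reversed rule for this group): Eriksen (Feb 11, 1997) before Lund (Jan 3, 1994) before Fontaine (Aug 21, 1992).
Among Farouk and Delgado, by classification seniority date (later first) (reversed rule for this group): Farouk (Aug 10, 2001) before Delgado (Mar 23, 2001).
Among Ruiz, Drummond, Ferreira and Mbeki, by classification seniority date (earlier first): Ruiz (Dec 26, 2007) before Drummond (Nov 13, 2008) before Ferreira (Jul 20, 2009) before Mbeki (Jul 17, 2016).
Order: Eriksen, Lund, Fontaine, Farouk, Delgado, Ruiz, Drummond, Ferreira, Mbeki. So position 4.

4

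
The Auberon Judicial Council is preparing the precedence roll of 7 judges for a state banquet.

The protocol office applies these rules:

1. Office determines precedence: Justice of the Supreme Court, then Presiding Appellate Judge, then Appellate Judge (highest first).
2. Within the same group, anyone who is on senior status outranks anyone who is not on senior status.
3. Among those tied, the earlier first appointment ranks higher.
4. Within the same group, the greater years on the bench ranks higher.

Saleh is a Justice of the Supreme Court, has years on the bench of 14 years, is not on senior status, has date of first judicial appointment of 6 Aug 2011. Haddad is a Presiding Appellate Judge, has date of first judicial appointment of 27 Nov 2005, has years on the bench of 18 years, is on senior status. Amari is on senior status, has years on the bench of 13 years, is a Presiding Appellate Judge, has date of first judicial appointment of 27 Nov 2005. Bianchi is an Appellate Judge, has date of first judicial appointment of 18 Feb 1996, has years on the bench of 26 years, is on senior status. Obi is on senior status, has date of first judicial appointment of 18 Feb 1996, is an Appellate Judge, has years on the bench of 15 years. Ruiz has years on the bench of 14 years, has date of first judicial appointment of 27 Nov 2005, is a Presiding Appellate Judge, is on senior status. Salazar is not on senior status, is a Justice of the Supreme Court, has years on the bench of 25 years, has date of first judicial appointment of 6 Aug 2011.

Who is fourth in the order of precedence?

By office: Salazar and Saleh (Justice of the Supreme Court); then Haddad, Ruiz and Amari (Presiding Appellate Judge); then Bianchi and Obi (Appellate Judge).
Salazar and Saleh are each not on senior status, so the next rule applies.
Salazar and Saleh both have date of first judicial appointment 6 Aug 2011, so the next rule applies.
Among Salazar and Saleh, by years on the bench (higher first): Salazar (25 years) before Saleh (14 years).
Haddad, Ruiz and Amari are each on senior status, so the next rule applies.
Haddad, Ruiz and Amari all have date of first judicial appointment 27 Nov 2005, so the next rule applies.
Among Haddad, Ruiz and Amari, by years on the bench (higher first): Haddad (18 years) before Ruiz (14 years) before Amari (13 years).
Bianchi and Obi are each on senior status, so the next rule applies.
Bianchi and Obi both have date of first judicial appointment 18 Feb 1996, so the next rule applies.
Among Bianchi and Obi, by years on the bench (higher first): Bianchi (26 years) before Obi (15 years).
Order: Salazar, Saleh, Haddad, Ruiz, Amari, Bianchi, Obi.

Ruiz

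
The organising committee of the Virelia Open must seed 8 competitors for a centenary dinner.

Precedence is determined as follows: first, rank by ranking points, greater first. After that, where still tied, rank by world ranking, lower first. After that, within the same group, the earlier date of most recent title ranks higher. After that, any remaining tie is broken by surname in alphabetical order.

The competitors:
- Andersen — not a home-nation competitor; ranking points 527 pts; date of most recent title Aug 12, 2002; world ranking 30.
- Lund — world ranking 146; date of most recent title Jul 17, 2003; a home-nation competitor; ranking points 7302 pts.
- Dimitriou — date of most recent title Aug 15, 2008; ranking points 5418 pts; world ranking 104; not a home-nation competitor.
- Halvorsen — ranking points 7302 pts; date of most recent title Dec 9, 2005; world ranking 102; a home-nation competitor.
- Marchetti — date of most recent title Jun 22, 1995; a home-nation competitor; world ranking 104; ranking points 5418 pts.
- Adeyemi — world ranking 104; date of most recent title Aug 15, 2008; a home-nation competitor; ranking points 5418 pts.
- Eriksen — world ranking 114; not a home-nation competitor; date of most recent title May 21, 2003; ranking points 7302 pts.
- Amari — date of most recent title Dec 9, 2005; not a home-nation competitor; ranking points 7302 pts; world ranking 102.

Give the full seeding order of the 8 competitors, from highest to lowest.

Amari, Halvorsen, Eriksen, Lund, Marchetti, Adeyemi, Dimitriou, Andersen

By ranking points (higher first): Amari, Halvorsen, Eriksen and Lund (each 7302 pts); then Marchetti, Adeyemi and Dimitriou (each 5418 pts); then Andersen (527 pts).
Among Amari, Halvorsen, Eriksen and Lund, by world ranking (lower first): Amari and Halvorsen (102) before Eriksen (114) before Lund (146).
Amari and Halvorsen both have date of most recent title Dec 9, 2005, so the next rule applies.
Among Amari and Halvorsen, alphabetically by surname: Amari before Halvorsen.
Marchetti, Adeyemi and Dimitriou all have world ranking 104, so the next rule applies.
Among Marchetti, Adeyemi and Dimitriou, by date of most recent title (earlier first): Marchetti (Jun 22, 1995) before Adeyemi and Dimitriou (Aug 15, 2008).
Among Adeyemi and Dimitriou, alphabetically by surname: Adeyemi before Dimitriou.
Full order: Amari, Halvorsen, Eriksen, Lund, Marchetti, Adeyemi, Dimitriou, Andersen.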